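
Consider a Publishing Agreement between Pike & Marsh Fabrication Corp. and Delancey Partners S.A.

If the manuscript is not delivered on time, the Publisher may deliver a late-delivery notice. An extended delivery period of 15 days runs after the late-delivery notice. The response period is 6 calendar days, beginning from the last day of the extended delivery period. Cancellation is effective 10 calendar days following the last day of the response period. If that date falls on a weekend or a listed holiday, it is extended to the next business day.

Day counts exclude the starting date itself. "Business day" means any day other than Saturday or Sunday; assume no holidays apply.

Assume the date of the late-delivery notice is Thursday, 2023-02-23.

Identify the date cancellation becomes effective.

2023-03-27

The last day of the extended delivery period: 2023-02-23 + 15 days = 2023-03-10.
Adding 6 calendar days to 2023-03-10 gives 2023-03-16, which is the last day of the response period.
Adding 10 calendar days to 2023-03-16 gives 2023-03-26, which is the date cancellation becomes effective. That falls on a Sunday, so it rolls to the next business day, Monday, 2023-03-27.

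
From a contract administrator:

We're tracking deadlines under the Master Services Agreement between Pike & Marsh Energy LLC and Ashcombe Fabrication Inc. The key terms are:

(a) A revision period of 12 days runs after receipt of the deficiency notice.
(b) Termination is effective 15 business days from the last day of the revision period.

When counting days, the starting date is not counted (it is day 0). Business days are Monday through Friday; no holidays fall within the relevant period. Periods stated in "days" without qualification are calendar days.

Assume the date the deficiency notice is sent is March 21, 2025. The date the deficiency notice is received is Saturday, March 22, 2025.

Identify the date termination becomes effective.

April 24, 2025

The last day of the revision period: March 22, 2025 + 12 days = April 3, 2025.
The date termination becomes effective: 15 business days after Thursday, April 3, 2025, skipping weekends — Apr 4, Apr 7, Apr 8, Apr 9, …, Apr 22, Apr 23, Apr 24 — lands on Thursday, April 24, 2025.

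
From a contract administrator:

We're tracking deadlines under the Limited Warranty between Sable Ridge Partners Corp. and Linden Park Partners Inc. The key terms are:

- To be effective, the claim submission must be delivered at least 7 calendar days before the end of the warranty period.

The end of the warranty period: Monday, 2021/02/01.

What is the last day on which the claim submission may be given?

2021/01/25

2021/02/01 minus 7 days is 2021/01/25.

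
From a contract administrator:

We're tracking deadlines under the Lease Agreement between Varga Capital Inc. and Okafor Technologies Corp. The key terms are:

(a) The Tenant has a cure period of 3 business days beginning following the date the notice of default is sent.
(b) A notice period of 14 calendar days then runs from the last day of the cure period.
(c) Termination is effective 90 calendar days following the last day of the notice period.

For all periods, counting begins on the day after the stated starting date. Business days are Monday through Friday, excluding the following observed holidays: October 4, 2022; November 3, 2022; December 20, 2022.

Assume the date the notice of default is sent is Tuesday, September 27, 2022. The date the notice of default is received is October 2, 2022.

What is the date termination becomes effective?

January 12, 2023

The last day of the cure period: counting 3 business days from Tuesday, September 27, 2022 (Sep 28, Sep 29, Sep 30, skipping weekends) reaches Friday, September 30, 2022.
Adding 14 calendar days to September 30, 2022 gives October 14, 2022, which is the last day of the notice period.
Adding 90 calendar days to October 14, 2022 gives January 12, 2023, which is the date termination becomes effective.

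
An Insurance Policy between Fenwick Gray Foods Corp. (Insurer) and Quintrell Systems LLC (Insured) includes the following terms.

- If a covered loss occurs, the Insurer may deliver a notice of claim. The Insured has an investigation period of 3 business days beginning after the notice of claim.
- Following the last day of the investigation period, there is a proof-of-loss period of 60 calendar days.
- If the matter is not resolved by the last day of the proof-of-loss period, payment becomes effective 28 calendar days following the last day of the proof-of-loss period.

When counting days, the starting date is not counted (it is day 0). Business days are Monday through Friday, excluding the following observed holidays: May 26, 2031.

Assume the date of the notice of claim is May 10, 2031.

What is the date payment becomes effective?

Aug 10, 2031

The last day of the investigation period: counting 3 business days from Saturday, May 10, 2031 (May 12, May 13, May 14, skipping weekends) reaches Wednesday, May 14, 2031.
The last day of the proof-of-loss period: 60 calendar days after May 14, 2031 is Jul 13, 2031.
The date payment becomes effective: Jul 13, 2031 + 28 days = Aug 10, 2031.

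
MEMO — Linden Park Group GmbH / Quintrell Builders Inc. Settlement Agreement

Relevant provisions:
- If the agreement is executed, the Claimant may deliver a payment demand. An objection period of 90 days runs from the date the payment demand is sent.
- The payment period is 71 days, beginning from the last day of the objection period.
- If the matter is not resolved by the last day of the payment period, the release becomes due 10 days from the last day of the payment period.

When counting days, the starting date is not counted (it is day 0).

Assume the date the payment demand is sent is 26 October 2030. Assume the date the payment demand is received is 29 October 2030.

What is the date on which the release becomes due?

The last day of the objection period: 26 October 2030 + 90 days = 24 January 2031.
The last day of the payment period: 24 January 2031 + 71 days = 5 April 2031.
The date on which the release becomes due: 10 calendar days after 5 April 2031 is 15 April 2031.

15 April 2031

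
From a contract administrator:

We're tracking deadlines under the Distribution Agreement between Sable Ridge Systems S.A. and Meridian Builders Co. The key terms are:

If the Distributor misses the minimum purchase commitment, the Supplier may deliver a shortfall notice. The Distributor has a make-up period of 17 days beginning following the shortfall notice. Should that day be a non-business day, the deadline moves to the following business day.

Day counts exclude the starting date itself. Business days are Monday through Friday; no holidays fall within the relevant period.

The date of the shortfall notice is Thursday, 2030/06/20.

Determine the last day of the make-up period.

2030/07/08

The last day of the make-up period: 2030/06/20 + 17 days = 2030/07/07. That falls on a Sunday, so it rolls to the next business day, Monday, 2030/07/08.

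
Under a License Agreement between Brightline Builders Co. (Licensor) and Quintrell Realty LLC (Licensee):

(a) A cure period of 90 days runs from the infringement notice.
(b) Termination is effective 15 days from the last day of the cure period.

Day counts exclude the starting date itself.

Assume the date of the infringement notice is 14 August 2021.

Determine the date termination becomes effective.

The last day of the cure period: 14 August 2021 + 90 days = 12 November 2021.
Adding 15 calendar days to 12 November 2021 gives 27 November 2021, which is the date termination becomes effective.

27 November 2021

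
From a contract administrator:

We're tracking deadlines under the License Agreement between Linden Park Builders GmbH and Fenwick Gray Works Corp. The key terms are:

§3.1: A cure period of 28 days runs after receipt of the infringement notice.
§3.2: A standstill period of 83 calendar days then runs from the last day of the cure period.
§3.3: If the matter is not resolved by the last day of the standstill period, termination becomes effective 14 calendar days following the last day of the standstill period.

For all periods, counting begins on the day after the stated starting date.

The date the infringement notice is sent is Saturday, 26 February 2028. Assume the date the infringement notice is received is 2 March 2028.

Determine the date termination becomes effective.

5 July 2028

The last day of the cure period: 2 March 2028 + 28 days = 30 March 2028.
The last day of the standstill period: 83 calendar days after 30 March 2028 is 21 June 2028.
Adding 14 calendar days to 21 June 2028 gives 5 July 2028, which is the date termination becomes effective.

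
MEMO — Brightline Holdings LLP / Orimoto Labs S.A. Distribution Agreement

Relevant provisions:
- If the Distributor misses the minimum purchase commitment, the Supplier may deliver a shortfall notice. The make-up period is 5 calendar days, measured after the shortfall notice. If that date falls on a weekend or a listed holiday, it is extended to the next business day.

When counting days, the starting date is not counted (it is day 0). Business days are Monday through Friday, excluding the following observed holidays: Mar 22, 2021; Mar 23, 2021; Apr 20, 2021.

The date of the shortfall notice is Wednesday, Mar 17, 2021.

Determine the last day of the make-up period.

Mar 24, 2021

Adding 5 calendar days to Mar 17, 2021 gives Mar 22, 2021, which is the last day of the make-up period. That falls on Monday, a listed holiday, so it rolls to the next business day, Wednesday, Mar 24, 2021.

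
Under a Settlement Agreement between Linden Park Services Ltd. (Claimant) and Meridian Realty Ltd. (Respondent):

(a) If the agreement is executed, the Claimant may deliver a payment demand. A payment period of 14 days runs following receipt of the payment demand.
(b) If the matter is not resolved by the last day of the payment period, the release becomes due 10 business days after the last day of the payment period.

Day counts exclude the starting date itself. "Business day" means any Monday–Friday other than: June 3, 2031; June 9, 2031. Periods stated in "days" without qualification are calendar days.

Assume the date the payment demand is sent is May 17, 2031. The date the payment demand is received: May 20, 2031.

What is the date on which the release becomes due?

The last day of the payment period: 14 calendar days after May 20, 2031 is June 3, 2031.
The date on which the release becomes due: 10 business days after Tuesday, June 3, 2031, skipping weekends and the listed holiday on Jun 9 — Jun 4, Jun 5, Jun 6, Jun 10, Jun 11, Jun 12, Jun 13, Jun 16, Jun 17, Jun 18 — lands on Wednesday, June 18, 2031.

June 18, 2031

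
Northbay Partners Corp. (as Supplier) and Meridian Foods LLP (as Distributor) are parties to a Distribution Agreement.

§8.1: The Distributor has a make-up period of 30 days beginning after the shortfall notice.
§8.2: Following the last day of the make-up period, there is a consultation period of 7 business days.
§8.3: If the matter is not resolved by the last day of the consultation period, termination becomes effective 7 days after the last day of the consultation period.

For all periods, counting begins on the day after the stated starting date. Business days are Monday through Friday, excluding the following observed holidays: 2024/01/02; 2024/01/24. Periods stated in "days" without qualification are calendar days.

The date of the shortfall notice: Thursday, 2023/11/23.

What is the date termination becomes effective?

The last day of the make-up period: 2023/11/23 + 30 days = 2023/12/23.
The last day of the consultation period: 7 business days after Saturday, 2023/12/23, skipping weekends and the listed holiday on Jan 2 — Dec 25, Dec 26, Dec 27, Dec 28, Dec 29, Jan 1, Jan 3 — lands on Wednesday, 2024/01/03.
The date termination becomes effective: 7 calendar days after 2024/01/03 is 2024/01/10.

2024/01/10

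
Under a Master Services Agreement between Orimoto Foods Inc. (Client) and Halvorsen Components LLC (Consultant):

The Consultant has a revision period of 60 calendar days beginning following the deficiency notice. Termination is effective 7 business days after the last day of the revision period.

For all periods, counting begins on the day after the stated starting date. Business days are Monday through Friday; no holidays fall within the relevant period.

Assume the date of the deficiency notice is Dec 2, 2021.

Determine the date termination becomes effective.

Adding 60 calendar days to Dec 2, 2021 gives Jan 31, 2022, which is the last day of the revision period.
The date termination becomes effective: counting 7 business days from Monday, Jan 31, 2022 (Feb 1, Feb 2, Feb 3, Feb 4, Feb 7, Feb 8, Feb 9, skipping weekends) reaches Wednesday, Feb 9, 2022.

Feb 9, 2022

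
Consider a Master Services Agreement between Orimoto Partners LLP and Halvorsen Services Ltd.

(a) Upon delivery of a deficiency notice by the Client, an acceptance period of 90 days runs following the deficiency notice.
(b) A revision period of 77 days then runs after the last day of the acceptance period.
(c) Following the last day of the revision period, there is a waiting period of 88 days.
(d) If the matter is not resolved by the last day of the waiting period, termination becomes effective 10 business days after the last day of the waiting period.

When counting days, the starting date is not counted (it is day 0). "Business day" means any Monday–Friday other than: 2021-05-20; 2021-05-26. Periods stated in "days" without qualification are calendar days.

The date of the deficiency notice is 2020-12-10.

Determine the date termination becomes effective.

Adding 90 calendar days to 2020-12-10 gives 2021-03-10, which is the last day of the acceptance period.
Adding 77 calendar days to 2021-03-10 gives 2021-05-26, which is the last day of the revision period.
The last day of the waiting period: 2021-05-26 + 88 days = 2021-08-22.
The date termination becomes effective: counting 10 business days from Sunday, 2021-08-22 (Aug 23, Aug 24, Aug 25, Aug 26, Aug 27, Aug 30, Aug 31, Sep 1, Sep 2, Sep 3, skipping weekends) reaches Friday, 2021-09-03.

2021-09-03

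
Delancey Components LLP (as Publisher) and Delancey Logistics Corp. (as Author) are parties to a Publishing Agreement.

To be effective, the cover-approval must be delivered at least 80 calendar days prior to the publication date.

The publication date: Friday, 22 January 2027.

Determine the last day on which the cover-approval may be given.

3 November 2026

22 January 2027 minus 80 days is 3 November 2026.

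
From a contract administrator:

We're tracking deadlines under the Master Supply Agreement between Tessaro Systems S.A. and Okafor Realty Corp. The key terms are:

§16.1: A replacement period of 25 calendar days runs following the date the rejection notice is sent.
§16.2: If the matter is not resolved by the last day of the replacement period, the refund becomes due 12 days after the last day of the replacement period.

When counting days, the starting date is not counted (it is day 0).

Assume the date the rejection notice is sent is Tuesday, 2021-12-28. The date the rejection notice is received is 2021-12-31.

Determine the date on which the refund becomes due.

Adding 25 calendar days to 2021-12-28 gives 2022-01-22, which is the last day of the replacement period.
The date on which the refund becomes due: 2022-01-22 + 12 days = 2022-02-03.

2022-02-03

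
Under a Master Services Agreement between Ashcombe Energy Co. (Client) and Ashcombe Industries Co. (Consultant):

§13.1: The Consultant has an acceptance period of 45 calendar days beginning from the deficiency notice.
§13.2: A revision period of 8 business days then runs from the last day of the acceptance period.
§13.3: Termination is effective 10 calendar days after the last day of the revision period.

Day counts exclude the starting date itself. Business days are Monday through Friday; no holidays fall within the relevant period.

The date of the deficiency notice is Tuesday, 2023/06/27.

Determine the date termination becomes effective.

2023/09/02

Adding 45 calendar days to 2023/06/27 gives 2023/08/11, which is the last day of the acceptance period.
The last day of the revision period: 8 business days after Friday, 2023/08/11, skipping weekends — Aug 14, Aug 15, Aug 16, Aug 17, Aug 18, Aug 21, Aug 22, Aug 23 — lands on Wednesday, 2023/08/23.
Adding 10 calendar days to 2023/08/23 gives 2023/09/02, which is the date termination becomes effective.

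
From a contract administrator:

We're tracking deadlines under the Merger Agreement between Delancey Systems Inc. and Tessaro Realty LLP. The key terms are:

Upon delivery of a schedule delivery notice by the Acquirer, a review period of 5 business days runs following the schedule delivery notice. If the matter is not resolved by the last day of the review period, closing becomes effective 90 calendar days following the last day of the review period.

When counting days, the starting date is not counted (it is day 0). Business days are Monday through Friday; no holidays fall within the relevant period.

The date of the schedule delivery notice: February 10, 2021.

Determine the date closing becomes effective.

From Wednesday, February 10, 2021, 5 business days (Feb 11, Feb 12, Feb 15, Feb 16, Feb 17, skipping weekends) brings us to Wednesday, February 17, 2021, which is the last day of the review period.
The date closing becomes effective: February 17, 2021 + 90 days = May 18, 2021.

May 18, 2021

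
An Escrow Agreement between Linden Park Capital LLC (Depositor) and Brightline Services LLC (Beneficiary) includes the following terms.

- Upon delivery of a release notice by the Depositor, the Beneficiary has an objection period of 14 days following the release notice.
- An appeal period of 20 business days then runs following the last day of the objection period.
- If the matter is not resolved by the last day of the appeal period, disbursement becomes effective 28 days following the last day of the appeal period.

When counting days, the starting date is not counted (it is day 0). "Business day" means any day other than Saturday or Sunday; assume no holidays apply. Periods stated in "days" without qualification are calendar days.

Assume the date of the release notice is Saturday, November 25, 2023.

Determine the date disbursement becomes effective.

February 2, 2024

Adding 14 calendar days to November 25, 2023 gives December 9, 2023, which is the last day of the objection period.
From Saturday, December 9, 2023, 20 business days (Dec 11, Dec 12, Dec 13, Dec 14, …, Jan 3, Jan 4, Jan 5, skipping weekends) brings us to Friday, January 5, 2024, which is the last day of the appeal period.
Adding 28 calendar days to January 5, 2024 gives February 2, 2024, which is the date disbursement becomes effective.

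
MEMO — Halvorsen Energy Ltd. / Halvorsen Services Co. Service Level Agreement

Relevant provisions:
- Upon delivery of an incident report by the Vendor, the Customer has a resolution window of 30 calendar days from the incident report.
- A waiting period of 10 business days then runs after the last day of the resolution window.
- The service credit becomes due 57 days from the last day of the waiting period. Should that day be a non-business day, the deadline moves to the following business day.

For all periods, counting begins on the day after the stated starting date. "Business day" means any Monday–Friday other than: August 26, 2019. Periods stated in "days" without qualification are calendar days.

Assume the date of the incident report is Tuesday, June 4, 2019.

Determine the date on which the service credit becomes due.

The last day of the resolution window: June 4, 2019 + 30 days = July 4, 2019.
The last day of the waiting period: 10 business days after Thursday, July 4, 2019, skipping weekends — Jul 5, Jul 8, Jul 9, Jul 10, Jul 11, Jul 12, Jul 15, Jul 16, Jul 17, Jul 18 — lands on Thursday, July 18, 2019.
The date on which the service credit becomes due: 57 calendar days after July 18, 2019 is September 13, 2019. September 13, 2019 is a Friday and is not a listed holiday, so no roll-forward applies.

September 13, 2019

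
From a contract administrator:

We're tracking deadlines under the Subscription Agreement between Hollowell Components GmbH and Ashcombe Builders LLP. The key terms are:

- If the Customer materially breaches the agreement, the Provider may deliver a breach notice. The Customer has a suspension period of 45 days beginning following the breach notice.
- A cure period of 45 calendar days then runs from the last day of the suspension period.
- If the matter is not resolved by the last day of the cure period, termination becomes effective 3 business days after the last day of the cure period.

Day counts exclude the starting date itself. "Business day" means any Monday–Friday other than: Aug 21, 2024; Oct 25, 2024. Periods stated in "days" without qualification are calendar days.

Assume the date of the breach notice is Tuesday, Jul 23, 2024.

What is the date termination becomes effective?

Adding 45 calendar days to Jul 23, 2024 gives Sep 6, 2024, which is the last day of the suspension period.
Adding 45 calendar days to Sep 6, 2024 gives Oct 21, 2024, which is the last day of the cure period.
From Monday, Oct 21, 2024, 3 business days (Oct 22, Oct 23, Oct 24, skipping weekends) brings us to Thursday, Oct 24, 2024, which is the date termination becomes effective.

Oct 24, 2024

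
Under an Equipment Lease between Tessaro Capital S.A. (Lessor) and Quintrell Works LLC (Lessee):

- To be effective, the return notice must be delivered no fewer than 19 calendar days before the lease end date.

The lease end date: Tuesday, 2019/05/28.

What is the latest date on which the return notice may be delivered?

2019/05/28 minus 19 days is 2019/05/09.

2019/05/09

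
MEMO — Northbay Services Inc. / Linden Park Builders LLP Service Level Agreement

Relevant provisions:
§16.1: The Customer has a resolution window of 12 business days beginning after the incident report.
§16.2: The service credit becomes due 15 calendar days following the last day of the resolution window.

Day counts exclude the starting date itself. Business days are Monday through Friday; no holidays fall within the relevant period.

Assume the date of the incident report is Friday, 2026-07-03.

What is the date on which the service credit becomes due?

2026-08-05

From Friday, 2026-07-03, 12 business days (Jul 6, Jul 7, Jul 8, Jul 9, …, Jul 17, Jul 20, Jul 21, skipping weekends) brings us to Tuesday, 2026-07-21, which is the last day of the resolution window.
The date on which the service credit becomes due: 2026-07-21 + 15 days = 2026-08-05.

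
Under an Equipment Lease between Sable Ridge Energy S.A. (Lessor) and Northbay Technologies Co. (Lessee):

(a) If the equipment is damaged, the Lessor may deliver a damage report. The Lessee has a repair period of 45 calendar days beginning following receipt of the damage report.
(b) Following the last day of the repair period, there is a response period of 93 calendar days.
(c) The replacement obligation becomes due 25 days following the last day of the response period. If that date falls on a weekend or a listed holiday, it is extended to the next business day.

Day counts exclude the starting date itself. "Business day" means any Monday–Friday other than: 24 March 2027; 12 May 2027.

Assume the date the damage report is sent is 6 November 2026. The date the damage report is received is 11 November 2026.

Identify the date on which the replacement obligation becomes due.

Adding 45 calendar days to 11 November 2026 gives 26 December 2026, which is the last day of the repair period.
Adding 93 calendar days to 26 December 2026 gives 29 March 2027, which is the last day of the response period.
Adding 25 calendar days to 29 March 2027 gives 23 April 2027, which is the date on which the replacement obligation becomes due. 23 April 2027 is a Friday and is not a listed holiday, so no roll-forward applies.

23 April 2027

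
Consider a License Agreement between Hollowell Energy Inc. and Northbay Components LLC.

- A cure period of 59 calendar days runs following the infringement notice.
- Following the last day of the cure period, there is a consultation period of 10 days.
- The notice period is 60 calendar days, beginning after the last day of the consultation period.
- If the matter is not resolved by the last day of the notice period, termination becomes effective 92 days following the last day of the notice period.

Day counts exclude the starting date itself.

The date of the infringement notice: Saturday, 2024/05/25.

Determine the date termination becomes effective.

2025/01/01

Adding 59 calendar days to 2024/05/25 gives 2024/07/23, which is the last day of the cure period.
The last day of the consultation period: 2024/07/23 + 10 days = 2024/08/02.
Adding 60 calendar days to 2024/08/02 gives 2024/10/01, which is the last day of the notice period.
Adding 92 calendar days to 2024/10/01 gives 2025/01/01, which is the date termination becomes effective.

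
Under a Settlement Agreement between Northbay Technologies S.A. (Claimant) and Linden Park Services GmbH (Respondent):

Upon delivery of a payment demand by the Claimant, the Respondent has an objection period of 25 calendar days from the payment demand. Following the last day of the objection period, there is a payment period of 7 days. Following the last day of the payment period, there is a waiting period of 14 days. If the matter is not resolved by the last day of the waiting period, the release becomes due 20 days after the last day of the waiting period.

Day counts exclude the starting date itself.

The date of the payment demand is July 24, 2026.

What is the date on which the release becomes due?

September 28, 2026

The last day of the objection period: 25 calendar days after July 24, 2026 is August 18, 2026.
Adding 7 calendar days to August 18, 2026 gives August 25, 2026, which is the last day of the payment period.
Adding 14 calendar days to August 25, 2026 gives September 8, 2026, which is the last day of the waiting period.
The date on which the release becomes due: 20 calendar days after September 8, 2026 is September 28, 2026.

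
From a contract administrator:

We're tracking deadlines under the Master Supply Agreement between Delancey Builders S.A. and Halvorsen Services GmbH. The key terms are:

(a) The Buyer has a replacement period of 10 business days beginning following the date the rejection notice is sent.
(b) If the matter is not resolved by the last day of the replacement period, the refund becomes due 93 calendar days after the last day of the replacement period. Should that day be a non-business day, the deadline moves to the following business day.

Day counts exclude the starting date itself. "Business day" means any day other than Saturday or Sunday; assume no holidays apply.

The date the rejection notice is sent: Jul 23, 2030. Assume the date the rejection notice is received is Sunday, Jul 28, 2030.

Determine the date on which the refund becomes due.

The last day of the replacement period: counting 10 business days from Tuesday, Jul 23, 2030 (Jul 24, Jul 25, Jul 26, Jul 29, Jul 30, Jul 31, Aug 1, Aug 2, Aug 5, Aug 6, skipping weekends) reaches Tuesday, Aug 6, 2030.
Adding 93 calendar days to Aug 6, 2030 gives Nov 7, 2030, which is the date on which the refund becomes due. Nov 7, 2030 is a Thursday, so no roll-forward applies.

Nov 7, 2030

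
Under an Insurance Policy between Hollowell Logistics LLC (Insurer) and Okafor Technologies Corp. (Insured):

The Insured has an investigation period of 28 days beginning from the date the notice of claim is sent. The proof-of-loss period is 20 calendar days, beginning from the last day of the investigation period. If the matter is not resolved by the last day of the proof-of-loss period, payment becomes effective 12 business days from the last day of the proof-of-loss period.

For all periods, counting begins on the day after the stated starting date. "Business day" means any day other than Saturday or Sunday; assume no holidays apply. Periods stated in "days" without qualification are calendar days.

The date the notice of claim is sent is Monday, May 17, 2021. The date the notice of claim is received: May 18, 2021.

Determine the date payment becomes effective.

The last day of the investigation period: 28 calendar days after May 17, 2021 is June 14, 2021.
The last day of the proof-of-loss period: 20 calendar days after June 14, 2021 is July 4, 2021.
The date payment becomes effective: counting 12 business days from Sunday, July 4, 2021 (Jul 5, Jul 6, Jul 7, Jul 8, …, Jul 16, Jul 19, Jul 20, skipping weekends) reaches Tuesday, July 20, 2021.

July 20, 2021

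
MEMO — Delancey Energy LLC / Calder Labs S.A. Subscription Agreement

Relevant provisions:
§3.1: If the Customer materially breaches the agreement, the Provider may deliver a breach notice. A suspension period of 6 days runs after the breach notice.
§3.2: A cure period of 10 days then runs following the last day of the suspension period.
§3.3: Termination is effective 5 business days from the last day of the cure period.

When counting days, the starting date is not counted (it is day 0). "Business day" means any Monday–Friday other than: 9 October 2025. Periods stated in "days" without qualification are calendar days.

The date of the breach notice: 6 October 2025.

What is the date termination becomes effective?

29 October 2025

The last day of the suspension period: 6 October 2025 + 6 days = 12 October 2025.
Adding 10 calendar days to 12 October 2025 gives 22 October 2025, which is the last day of the cure period.
The date termination becomes effective: 5 business days after Wednesday, 22 October 2025, skipping weekends — Oct 23, Oct 24, Oct 27, Oct 28, Oct 29 — lands on Wednesday, 29 October 2025.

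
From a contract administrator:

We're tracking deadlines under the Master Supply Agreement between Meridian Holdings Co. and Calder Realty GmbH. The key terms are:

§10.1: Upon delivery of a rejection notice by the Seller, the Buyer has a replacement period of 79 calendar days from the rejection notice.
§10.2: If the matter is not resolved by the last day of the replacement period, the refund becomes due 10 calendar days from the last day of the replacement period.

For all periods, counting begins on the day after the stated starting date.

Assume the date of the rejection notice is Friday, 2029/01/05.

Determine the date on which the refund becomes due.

The last day of the replacement period: 2029/01/05 + 79 days = 2029/03/25.
Adding 10 calendar days to 2029/03/25 gives 2029/04/04, which is the date on which the refund becomes due.

2029/04/04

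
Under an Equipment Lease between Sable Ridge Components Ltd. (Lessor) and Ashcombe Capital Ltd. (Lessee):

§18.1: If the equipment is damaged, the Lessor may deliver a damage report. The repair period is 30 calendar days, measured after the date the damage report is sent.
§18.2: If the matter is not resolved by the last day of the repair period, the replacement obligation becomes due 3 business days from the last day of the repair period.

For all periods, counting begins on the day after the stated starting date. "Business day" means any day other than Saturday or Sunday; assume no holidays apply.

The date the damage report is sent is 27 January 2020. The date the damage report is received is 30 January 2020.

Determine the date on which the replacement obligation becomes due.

2 March 2020

The last day of the repair period: 27 January 2020 + 30 days = 26 February 2020.
The date on which the replacement obligation becomes due: counting 3 business days from Wednesday, 26 February 2020 (Feb 27, Feb 28, Mar 2, skipping weekends) reaches Monday, 2 March 2020.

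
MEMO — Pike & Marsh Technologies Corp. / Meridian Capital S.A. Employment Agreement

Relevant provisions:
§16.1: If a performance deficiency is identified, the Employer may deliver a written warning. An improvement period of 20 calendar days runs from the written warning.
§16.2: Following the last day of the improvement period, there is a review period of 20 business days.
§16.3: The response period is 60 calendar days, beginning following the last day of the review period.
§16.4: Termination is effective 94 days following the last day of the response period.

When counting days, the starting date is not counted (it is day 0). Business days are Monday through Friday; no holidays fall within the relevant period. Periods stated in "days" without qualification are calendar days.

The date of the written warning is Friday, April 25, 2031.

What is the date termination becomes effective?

The last day of the improvement period: April 25, 2031 + 20 days = May 15, 2031.
The last day of the review period: counting 20 business days from Thursday, May 15, 2031 (May 16, May 19, May 20, May 21, …, Jun 10, Jun 11, Jun 12, skipping weekends) reaches Thursday, June 12, 2031.
Adding 60 calendar days to June 12, 2031 gives August 11, 2031, which is the last day of the response period.
Adding 94 calendar days to August 11, 2031 gives November 13, 2031, which is the date termination becomes effective.

November 13, 2031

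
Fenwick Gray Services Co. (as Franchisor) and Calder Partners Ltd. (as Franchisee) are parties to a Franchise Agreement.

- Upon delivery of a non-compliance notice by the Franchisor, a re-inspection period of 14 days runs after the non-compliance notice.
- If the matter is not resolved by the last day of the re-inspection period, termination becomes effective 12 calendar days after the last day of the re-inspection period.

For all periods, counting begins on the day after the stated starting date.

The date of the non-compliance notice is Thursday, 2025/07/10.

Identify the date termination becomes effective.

2025/08/05

The last day of the re-inspection period: 14 calendar days after 2025/07/10 is 2025/07/24.
The date termination becomes effective: 2025/07/24 + 12 days = 2025/08/05.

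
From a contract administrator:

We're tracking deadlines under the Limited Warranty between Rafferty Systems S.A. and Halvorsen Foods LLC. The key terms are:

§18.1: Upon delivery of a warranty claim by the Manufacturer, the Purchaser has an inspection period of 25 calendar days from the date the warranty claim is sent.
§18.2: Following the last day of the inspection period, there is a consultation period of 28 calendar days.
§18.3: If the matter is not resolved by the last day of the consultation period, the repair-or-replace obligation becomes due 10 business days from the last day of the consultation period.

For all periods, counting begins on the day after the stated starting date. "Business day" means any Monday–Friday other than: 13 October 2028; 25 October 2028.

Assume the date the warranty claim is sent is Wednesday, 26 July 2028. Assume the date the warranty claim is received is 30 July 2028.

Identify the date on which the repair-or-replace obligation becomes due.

The last day of the inspection period: 25 calendar days after 26 July 2028 is 20 August 2028.
The last day of the consultation period: 28 calendar days after 20 August 2028 is 17 September 2028.
The date on which the repair-or-replace obligation becomes due: counting 10 business days from Sunday, 17 September 2028 (Sep 18, Sep 19, Sep 20, Sep 21, Sep 22, Sep 25, Sep 26, Sep 27, Sep 28, Sep 29, skipping weekends) reaches Friday, 29 September 2028.

29 September 2028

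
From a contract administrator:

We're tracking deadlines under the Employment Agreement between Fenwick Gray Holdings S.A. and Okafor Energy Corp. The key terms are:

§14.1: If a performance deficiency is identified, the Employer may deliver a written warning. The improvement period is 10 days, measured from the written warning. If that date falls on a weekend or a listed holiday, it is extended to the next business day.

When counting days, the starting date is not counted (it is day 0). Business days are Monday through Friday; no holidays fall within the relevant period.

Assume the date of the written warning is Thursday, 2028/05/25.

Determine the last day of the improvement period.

The last day of the improvement period: 2028/05/25 + 10 days = 2028/06/04. That falls on a Sunday, so it rolls to the next business day, Monday, 2028/06/05.

2028/06/05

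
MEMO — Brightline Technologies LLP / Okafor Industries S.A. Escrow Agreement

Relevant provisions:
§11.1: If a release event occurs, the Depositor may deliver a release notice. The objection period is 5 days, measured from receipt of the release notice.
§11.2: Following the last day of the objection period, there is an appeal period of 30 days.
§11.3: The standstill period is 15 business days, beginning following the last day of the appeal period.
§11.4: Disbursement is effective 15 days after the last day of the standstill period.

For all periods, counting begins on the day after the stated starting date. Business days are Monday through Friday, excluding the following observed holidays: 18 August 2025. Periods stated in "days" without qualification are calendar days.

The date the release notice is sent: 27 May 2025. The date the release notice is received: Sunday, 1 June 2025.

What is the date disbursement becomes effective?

Adding 5 calendar days to 1 June 2025 gives 6 June 2025, which is the last day of the objection period.
Adding 30 calendar days to 6 June 2025 gives 6 July 2025, which is the last day of the appeal period.
The last day of the standstill period: 15 business days after Sunday, 6 July 2025, skipping weekends — Jul 7, Jul 8, Jul 9, Jul 10, …, Jul 23, Jul 24, Jul 25 — lands on Friday, 25 July 2025.
The date disbursement becomes effective: 25 July 2025 + 15 days = 9 August 2025.

9 August 2025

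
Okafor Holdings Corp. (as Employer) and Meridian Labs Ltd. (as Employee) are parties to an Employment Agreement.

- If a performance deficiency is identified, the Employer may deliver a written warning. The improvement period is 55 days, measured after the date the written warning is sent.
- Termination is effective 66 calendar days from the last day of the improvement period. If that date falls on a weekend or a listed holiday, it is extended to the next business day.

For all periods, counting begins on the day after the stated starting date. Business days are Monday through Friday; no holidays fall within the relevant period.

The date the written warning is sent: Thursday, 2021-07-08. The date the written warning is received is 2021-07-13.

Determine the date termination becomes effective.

2021-11-08

The last day of the improvement period: 55 calendar days after 2021-07-08 is 2021-09-01.
The date termination becomes effective: 2021-09-01 + 66 days = 2021-11-06. That falls on a Saturday, so it rolls to the next business day, Monday, 2021-11-08.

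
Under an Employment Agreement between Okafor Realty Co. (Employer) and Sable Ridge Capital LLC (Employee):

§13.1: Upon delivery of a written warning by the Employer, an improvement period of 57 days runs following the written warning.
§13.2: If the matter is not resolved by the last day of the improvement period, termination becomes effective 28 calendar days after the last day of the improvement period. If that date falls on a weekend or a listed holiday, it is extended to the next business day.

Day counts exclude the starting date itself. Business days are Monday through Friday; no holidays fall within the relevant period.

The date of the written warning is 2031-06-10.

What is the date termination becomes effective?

The last day of the improvement period: 2031-06-10 + 57 days = 2031-08-06.
The date termination becomes effective: 2031-08-06 + 28 days = 2031-09-03. 2031-09-03 is a Wednesday, so no roll-forward applies.

2031-09-03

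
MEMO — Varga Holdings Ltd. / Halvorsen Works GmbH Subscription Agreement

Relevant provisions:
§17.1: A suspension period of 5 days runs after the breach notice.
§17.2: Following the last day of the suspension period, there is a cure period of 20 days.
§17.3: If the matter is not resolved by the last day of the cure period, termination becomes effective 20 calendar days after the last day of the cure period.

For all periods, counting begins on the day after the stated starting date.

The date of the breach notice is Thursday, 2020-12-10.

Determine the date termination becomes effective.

2021-01-24

Adding 5 calendar days to 2020-12-10 gives 2020-12-15, which is the last day of the suspension period.
Adding 20 calendar days to 2020-12-15 gives 2021-01-04, which is the last day of the cure period.
Adding 20 calendar days to 2021-01-04 gives 2021-01-24, which is the date termination becomes effective.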